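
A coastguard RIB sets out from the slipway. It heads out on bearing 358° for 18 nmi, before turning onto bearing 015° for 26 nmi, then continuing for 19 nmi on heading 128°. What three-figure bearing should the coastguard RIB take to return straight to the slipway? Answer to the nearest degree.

214°

Leg 1 (358°, 18 nmi): east 18 sin 358° = -0.63, north 18 cos 358° = 17.99
Leg 2 (015°, 26 nmi): east 26 sin 15° = 6.73, north 26 cos 15° = 25.11
Leg 3 (128°, 19 nmi): east 19 sin 128° = 14.97, north 19 cos 128° = -11.70
Net displacement: 21.07 east, 31.41 north. Direction back to start is (-21.07, -31.41): bearing = atan2(-21.07, -31.41) mod 360° = 213.86° ≈ 214°.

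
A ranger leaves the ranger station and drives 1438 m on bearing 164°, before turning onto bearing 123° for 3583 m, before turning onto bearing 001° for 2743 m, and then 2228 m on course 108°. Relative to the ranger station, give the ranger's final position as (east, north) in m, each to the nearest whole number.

Leg 1 (164°, 1438 m): east 1438 sin 164° = 396.37, north 1438 cos 164° = -1382.29
Leg 2 (123°, 3583 m): east 3583 sin 123° = 3004.96, north 3583 cos 123° = -1951.44
Leg 3 (001°, 2743 m): east 2743 sin 1° = 47.87, north 2743 cos 1° = 2742.58
Leg 4 (108°, 2228 m): east 2228 sin 108° = 2118.95, north 2228 cos 108° = -688.49
Summing: 5568.15 m east, -1279.64 m north → (5568, -1280).

(5568, -1280)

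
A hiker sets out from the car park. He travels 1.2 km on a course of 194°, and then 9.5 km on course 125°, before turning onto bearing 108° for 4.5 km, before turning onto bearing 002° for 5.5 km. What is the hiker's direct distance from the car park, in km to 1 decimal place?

Leg 1 (194°, 1.2 km): east 1.2 sin 194° = -0.29, north 1.2 cos 194° = -1.16
Leg 2 (125°, 9.5 km): east 9.5 sin 125° = 7.78, north 9.5 cos 125° = -5.45
Leg 3 (108°, 4.5 km): east 4.5 sin 108° = 4.28, north 4.5 cos 108° = -1.39
Leg 4 (002°, 5.5 km): east 5.5 sin 2° = 0.19, north 5.5 cos 2° = 5.50
Net: 11.96 east, -2.51 north. Distance = √((11.96)² + (-2.51)²) = 12.223 km.

12.2 km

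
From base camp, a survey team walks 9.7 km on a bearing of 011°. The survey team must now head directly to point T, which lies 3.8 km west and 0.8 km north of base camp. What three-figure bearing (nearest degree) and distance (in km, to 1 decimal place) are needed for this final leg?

213°, 10.4 km

Leg 1 (011°, 9.7 km): east 9.7 sin 11° = 1.85, north 9.7 cos 11° = 9.52
Current position: (1.85, 9.52). Target: (-3.8, 0.8). Remaining: Δeast = -5.65, Δnorth = -8.72.
Bearing = atan2(-5.65, -8.72) mod 360° = 212.94°; distance = √((-5.65)² + (-8.72)²) = 10.392 km.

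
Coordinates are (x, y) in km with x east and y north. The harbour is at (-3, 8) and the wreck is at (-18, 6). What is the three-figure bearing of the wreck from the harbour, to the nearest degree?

262°

Δeast = -18 − -3 = -15.00; Δnorth = 6 − 8 = -2.00.
Bearing = atan2(Δeast, Δnorth) mod 360° = 262.41° ≈ 262°.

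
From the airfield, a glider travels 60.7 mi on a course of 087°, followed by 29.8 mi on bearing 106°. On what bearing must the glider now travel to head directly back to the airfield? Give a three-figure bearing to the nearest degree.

Leg 1 (087°, 60.7 mi): east 60.7 sin 87° = 60.62, north 60.7 cos 87° = 3.18
Leg 2 (106°, 29.8 mi): east 29.8 sin 106° = 28.65, north 29.8 cos 106° = -8.21
Net displacement: 89.26 east, -5.04 north. Direction back to start is (-89.26, 5.04): bearing = atan2(-89.26, 5.04) mod 360° = 273.23° ≈ 273°.

273°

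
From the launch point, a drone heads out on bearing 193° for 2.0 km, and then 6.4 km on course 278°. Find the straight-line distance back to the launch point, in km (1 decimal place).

Leg 1 (193°, 2.0 km): east 2.0 sin 193° = -0.45, north 2.0 cos 193° = -1.95
Leg 2 (278°, 6.4 km): east 6.4 sin 278° = -6.34, north 6.4 cos 278° = 0.89
Net: -6.79 east, -1.06 north. Distance = √((-6.79)² + (-1.06)²) = 6.870 km.

6.9 km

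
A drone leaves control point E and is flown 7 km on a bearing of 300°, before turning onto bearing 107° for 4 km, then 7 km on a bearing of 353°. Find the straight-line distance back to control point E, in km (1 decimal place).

9.8 km

Leg 1 (300°, 7 km): east 7 sin 300° = -6.06, north 7 cos 300° = 3.50
Leg 2 (107°, 4 km): east 4 sin 107° = 3.83, north 4 cos 107° = -1.17
Leg 3 (353°, 7 km): east 7 sin 353° = -0.85, north 7 cos 353° = 6.95
Net: -3.09 east, 9.28 north. Distance = √((-3.09)² + (9.28)²) = 9.779 km.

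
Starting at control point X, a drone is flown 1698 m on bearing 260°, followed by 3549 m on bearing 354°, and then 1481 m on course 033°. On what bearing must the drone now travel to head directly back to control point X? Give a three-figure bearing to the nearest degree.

165°

Leg 1 (260°, 1698 m): east 1698 sin 260° = -1672.20, north 1698 cos 260° = -294.85
Leg 2 (354°, 3549 m): east 3549 sin 354° = -370.97, north 3549 cos 354° = 3529.56
Leg 3 (033°, 1481 m): east 1481 sin 33° = 806.61, north 1481 cos 33° = 1242.07
Net displacement: -1236.56 east, 4476.77 north. Direction back to start is (1236.56, -4476.77): bearing = atan2(1236.56, -4476.77) mod 360° = 164.56° ≈ 165°.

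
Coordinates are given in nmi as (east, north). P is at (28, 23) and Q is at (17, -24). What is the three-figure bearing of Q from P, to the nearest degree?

Δeast = 17 − 28 = -11.00; Δnorth = -24 − 23 = -47.00.
Bearing = atan2(Δeast, Δnorth) mod 360° = 193.17° ≈ 193°.

193°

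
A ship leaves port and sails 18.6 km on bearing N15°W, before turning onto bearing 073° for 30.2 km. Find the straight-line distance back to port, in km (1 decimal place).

36.0 km

Leg 1 (N15°W, 18.6 km): east 18.6 sin 345° = -4.81, north 18.6 cos 345° = 17.97
Leg 2 (073°, 30.2 km): east 30.2 sin 73° = 28.88, north 30.2 cos 73° = 8.83
Net: 24.07 east, 26.80 north. Distance = √((24.07)² + (26.80)²) = 36.017 km.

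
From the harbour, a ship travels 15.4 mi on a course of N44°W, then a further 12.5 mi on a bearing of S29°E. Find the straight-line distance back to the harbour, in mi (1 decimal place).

Leg 1 (N44°W, 15.4 mi): east 15.4 sin 316° = -10.70, north 15.4 cos 316° = 11.08
Leg 2 (S29°E, 12.5 mi): east 12.5 sin 151° = 6.06, north 12.5 cos 151° = -10.93
Net: -4.64 east, 0.15 north. Distance = √((-4.64)² + (0.15)²) = 4.640 mi.

4.6 mi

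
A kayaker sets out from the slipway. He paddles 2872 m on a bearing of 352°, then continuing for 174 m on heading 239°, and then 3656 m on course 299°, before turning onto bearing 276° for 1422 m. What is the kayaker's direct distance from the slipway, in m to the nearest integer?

6964 m

Leg 1 (352°, 2872 m): east 2872 sin 352° = -399.71, north 2872 cos 352° = 2844.05
Leg 2 (239°, 174 m): east 174 sin 239° = -149.15, north 174 cos 239° = -89.62
Leg 3 (299°, 3656 m): east 3656 sin 299° = -3197.61, north 3656 cos 299° = 1772.46
Leg 4 (276°, 1422 m): east 1422 sin 276° = -1414.21, north 1422 cos 276° = 148.64
Net: -5160.67 east, 4675.54 north. Distance = √((-5160.67)² + (4675.54)²) = 6963.704 m.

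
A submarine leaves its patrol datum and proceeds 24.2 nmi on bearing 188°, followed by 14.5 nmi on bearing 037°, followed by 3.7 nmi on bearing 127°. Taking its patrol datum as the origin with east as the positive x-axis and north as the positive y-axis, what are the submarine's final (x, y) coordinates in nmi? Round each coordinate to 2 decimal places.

(8.31, -14.61)

Leg 1 (188°, 24.2 nmi): east 24.2 sin 188° = -3.37, north 24.2 cos 188° = -23.96
Leg 2 (037°, 14.5 nmi): east 14.5 sin 37° = 8.73, north 14.5 cos 37° = 11.58
Leg 3 (127°, 3.7 nmi): east 3.7 sin 127° = 2.95, north 3.7 cos 127° = -2.23
Summing: 8.31 nmi east, -14.61 nmi north → (8.31, -14.61).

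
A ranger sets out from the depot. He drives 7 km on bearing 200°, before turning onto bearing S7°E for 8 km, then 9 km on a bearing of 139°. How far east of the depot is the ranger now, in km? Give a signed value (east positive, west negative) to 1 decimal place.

4.5 km

Leg 1 (200°, 7 km): east 7 sin 200° = -2.39, north 7 cos 200° = -6.58
Leg 2 (S7°E, 8 km): east 8 sin 173° = 0.97, north 8 cos 173° = -7.94
Leg 3 (139°, 9 km): east 9 sin 139° = 5.90, north 9 cos 139° = -6.79
Net east component: 4.49 km.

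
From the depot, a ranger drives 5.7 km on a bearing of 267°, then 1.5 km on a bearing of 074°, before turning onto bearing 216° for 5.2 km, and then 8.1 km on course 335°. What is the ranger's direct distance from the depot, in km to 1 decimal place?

Leg 1 (267°, 5.7 km): east 5.7 sin 267° = -5.69, north 5.7 cos 267° = -0.30
Leg 2 (074°, 1.5 km): east 1.5 sin 74° = 1.44, north 1.5 cos 74° = 0.41
Leg 3 (216°, 5.2 km): east 5.2 sin 216° = -3.06, north 5.2 cos 216° = -4.21
Leg 4 (335°, 8.1 km): east 8.1 sin 335° = -3.42, north 8.1 cos 335° = 7.34
Net: -10.73 east, 3.25 north. Distance = √((-10.73)² + (3.25)²) = 11.211 km.

11.2 km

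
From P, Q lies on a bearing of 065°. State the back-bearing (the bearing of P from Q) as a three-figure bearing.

Back-bearing = 065° + 180° = 245°.

245°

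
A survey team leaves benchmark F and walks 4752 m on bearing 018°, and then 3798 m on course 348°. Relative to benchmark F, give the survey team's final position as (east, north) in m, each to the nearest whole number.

Leg 1 (018°, 4752 m): east 4752 sin 18° = 1468.45, north 4752 cos 18° = 4519.42
Leg 2 (348°, 3798 m): east 3798 sin 348° = -789.65, north 3798 cos 348° = 3715.00
Summing: 678.80 m east, 8234.43 m north → (679, 8234).

(679, 8234)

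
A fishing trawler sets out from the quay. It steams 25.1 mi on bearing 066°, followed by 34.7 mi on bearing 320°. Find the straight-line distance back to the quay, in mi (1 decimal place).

Leg 1 (066°, 25.1 mi): east 25.1 sin 66° = 22.93, north 25.1 cos 66° = 10.21
Leg 2 (320°, 34.7 mi): east 34.7 sin 320° = -22.30, north 34.7 cos 320° = 26.58
Net: 0.63 east, 36.79 north. Distance = √((0.63)² + (36.79)²) = 36.796 mi.

36.8 mi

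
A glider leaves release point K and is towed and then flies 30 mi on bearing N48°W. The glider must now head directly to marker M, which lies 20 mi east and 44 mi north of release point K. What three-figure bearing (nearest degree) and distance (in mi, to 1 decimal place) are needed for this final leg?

061°, 48.6 mi

Leg 1 (N48°W, 30 mi): east 30 sin 312° = -22.29, north 30 cos 312° = 20.07
Current position: (-22.29, 20.07). Target: (20, 44). Remaining: Δeast = 42.29, Δnorth = 23.93.
Bearing = atan2(42.29, 23.93) mod 360° = 60.50°; distance = √((42.29)² + (23.93)²) = 48.593 mi.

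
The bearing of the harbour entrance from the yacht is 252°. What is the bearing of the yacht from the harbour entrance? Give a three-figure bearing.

072°

Back-bearing = 252° − 180° = 072°.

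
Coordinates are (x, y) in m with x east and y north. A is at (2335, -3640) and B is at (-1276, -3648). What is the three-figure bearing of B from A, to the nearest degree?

270°

Δeast = -1276 − 2335 = -3611.00; Δnorth = -3648 − -3640 = -8.00.
Bearing = atan2(Δeast, Δnorth) mod 360° = 269.87° ≈ 270°.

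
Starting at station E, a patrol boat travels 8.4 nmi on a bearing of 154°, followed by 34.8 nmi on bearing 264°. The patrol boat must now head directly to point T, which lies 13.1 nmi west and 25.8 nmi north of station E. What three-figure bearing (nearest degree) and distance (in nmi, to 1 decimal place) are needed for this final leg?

026°, 41.1 nmi

Leg 1 (154°, 8.4 nmi): east 8.4 sin 154° = 3.68, north 8.4 cos 154° = -7.55
Leg 2 (264°, 34.8 nmi): east 34.8 sin 264° = -34.61, north 34.8 cos 264° = -3.64
Current position: (-30.93, -11.19). Target: (-13.1, 25.8). Remaining: Δeast = 17.83, Δnorth = 36.99.
Bearing = atan2(17.83, 36.99) mod 360° = 25.73°; distance = √((17.83)² + (36.99)²) = 41.059 nmi.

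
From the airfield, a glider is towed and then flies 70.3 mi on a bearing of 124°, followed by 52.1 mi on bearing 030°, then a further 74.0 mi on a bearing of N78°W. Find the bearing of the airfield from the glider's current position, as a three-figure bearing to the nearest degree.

Leg 1 (124°, 70.3 mi): east 70.3 sin 124° = 58.28, north 70.3 cos 124° = -39.31
Leg 2 (030°, 52.1 mi): east 52.1 sin 30° = 26.05, north 52.1 cos 30° = 45.12
Leg 3 (N78°W, 74.0 mi): east 74.0 sin 282° = -72.38, north 74.0 cos 282° = 15.39
Net displacement: 11.95 east, 21.19 north. Direction back to start is (-11.95, -21.19): bearing = atan2(-11.95, -21.19) mod 360° = 209.41° ≈ 209°.

209°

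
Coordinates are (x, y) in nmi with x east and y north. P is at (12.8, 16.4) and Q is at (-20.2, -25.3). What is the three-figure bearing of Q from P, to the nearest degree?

Δeast = -20.2 − 12.8 = -33.00; Δnorth = -25.3 − 16.4 = -41.70.
Bearing = atan2(Δeast, Δnorth) mod 360° = 218.36° ≈ 218°.

218°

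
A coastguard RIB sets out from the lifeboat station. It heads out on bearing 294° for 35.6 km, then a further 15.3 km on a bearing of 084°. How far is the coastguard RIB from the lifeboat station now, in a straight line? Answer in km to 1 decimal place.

Leg 1 (294°, 35.6 km): east 35.6 sin 294° = -32.52, north 35.6 cos 294° = 14.48
Leg 2 (084°, 15.3 km): east 15.3 sin 84° = 15.22, north 15.3 cos 84° = 1.60
Net: -17.31 east, 16.08 north. Distance = √((-17.31)² + (16.08)²) = 23.623 km.

23.6 km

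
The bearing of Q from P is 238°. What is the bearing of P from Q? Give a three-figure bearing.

Back-bearing = 238° − 180° = 058°.

058°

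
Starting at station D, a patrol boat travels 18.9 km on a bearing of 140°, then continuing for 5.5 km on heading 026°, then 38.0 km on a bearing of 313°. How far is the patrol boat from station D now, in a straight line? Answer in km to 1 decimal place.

Leg 1 (140°, 18.9 km): east 18.9 sin 140° = 12.15, north 18.9 cos 140° = -14.48
Leg 2 (026°, 5.5 km): east 5.5 sin 26° = 2.41, north 5.5 cos 26° = 4.94
Leg 3 (313°, 38.0 km): east 38.0 sin 313° = -27.79, north 38.0 cos 313° = 25.92
Net: -13.23 east, 16.38 north. Distance = √((-13.23)² + (16.38)²) = 21.057 km.

21.1 km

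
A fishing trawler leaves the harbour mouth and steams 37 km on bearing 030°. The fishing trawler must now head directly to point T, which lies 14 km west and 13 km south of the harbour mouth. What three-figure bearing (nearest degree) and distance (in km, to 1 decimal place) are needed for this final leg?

216°, 55.5 km

Leg 1 (030°, 37 km): east 37 sin 30° = 18.50, north 37 cos 30° = 32.04
Current position: (18.50, 32.04). Target: (-14, -13). Remaining: Δeast = -32.50, Δnorth = -45.04.
Bearing = atan2(-32.50, -45.04) mod 360° = 215.81°; distance = √((-32.50)² + (-45.04)²) = 55.544 km.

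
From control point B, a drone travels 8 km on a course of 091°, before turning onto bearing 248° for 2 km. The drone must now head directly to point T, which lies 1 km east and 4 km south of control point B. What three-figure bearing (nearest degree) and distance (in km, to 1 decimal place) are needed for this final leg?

Leg 1 (091°, 8 km): east 8 sin 91° = 8.00, north 8 cos 91° = -0.14
Leg 2 (248°, 2 km): east 2 sin 248° = -1.85, north 2 cos 248° = -0.75
Current position: (6.14, -0.89). Target: (1, -4). Remaining: Δeast = -5.14, Δnorth = -3.11.
Bearing = atan2(-5.14, -3.11) mod 360° = 238.84°; distance = √((-5.14)² + (-3.11)²) = 6.012 km.

239°, 6.0 km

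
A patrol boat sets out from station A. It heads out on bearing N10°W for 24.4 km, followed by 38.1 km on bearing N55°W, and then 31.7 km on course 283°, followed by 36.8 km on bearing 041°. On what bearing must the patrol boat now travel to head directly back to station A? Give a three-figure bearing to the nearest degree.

Leg 1 (N10°W, 24.4 km): east 24.4 sin 350° = -4.24, north 24.4 cos 350° = 24.03
Leg 2 (N55°W, 38.1 km): east 38.1 sin 305° = -31.21, north 38.1 cos 305° = 21.85
Leg 3 (283°, 31.7 km): east 31.7 sin 283° = -30.89, north 31.7 cos 283° = 7.13
Leg 4 (041°, 36.8 km): east 36.8 sin 41° = 24.14, north 36.8 cos 41° = 27.77
Net displacement: -42.19 east, 80.79 north. Direction back to start is (42.19, -80.79): bearing = atan2(42.19, -80.79) mod 360° = 152.42° ≈ 152°.

152°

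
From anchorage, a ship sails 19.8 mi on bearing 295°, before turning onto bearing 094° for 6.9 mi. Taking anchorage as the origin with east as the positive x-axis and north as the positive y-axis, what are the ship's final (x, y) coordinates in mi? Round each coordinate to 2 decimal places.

Leg 1 (295°, 19.8 mi): east 19.8 sin 295° = -17.94, north 19.8 cos 295° = 8.37
Leg 2 (094°, 6.9 mi): east 6.9 sin 94° = 6.88, north 6.9 cos 94° = -0.48
Summing: -11.06 mi east, 7.89 mi north → (-11.06, 7.89).

(-11.06, 7.89)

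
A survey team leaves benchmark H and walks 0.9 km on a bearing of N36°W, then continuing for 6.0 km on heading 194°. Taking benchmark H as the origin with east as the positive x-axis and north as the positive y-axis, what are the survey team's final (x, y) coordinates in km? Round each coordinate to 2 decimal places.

Leg 1 (N36°W, 0.9 km): east 0.9 sin 324° = -0.53, north 0.9 cos 324° = 0.73
Leg 2 (194°, 6.0 km): east 6.0 sin 194° = -1.45, north 6.0 cos 194° = -5.82
Summing: -1.98 km east, -5.09 km north → (-1.98, -5.09).

(-1.98, -5.09)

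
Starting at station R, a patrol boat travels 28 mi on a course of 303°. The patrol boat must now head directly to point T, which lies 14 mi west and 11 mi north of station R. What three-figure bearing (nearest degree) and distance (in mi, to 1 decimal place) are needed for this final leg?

Leg 1 (303°, 28 mi): east 28 sin 303° = -23.48, north 28 cos 303° = 15.25
Current position: (-23.48, 15.25). Target: (-14, 11). Remaining: Δeast = 9.48, Δnorth = -4.25.
Bearing = atan2(9.48, -4.25) mod 360° = 114.14°; distance = √((9.48)² + (-4.25)²) = 10.392 mi.

114°, 10.4 mi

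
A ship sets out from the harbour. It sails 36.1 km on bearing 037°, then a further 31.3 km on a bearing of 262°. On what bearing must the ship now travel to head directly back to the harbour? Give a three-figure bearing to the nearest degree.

Leg 1 (037°, 36.1 km): east 36.1 sin 37° = 21.73, north 36.1 cos 37° = 28.83
Leg 2 (262°, 31.3 km): east 31.3 sin 262° = -31.00, north 31.3 cos 262° = -4.36
Net displacement: -9.27 east, 24.47 north. Direction back to start is (9.27, -24.47): bearing = atan2(9.27, -24.47) mod 360° = 159.26° ≈ 159°.

159°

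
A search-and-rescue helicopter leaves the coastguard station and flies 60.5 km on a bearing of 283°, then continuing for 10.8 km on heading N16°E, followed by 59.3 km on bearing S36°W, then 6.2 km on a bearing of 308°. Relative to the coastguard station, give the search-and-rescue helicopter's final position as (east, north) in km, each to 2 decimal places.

Leg 1 (283°, 60.5 km): east 60.5 sin 283° = -58.95, north 60.5 cos 283° = 13.61
Leg 2 (N16°E, 10.8 km): east 10.8 sin 16° = 2.98, north 10.8 cos 16° = 10.38
Leg 3 (S36°W, 59.3 km): east 59.3 sin 216° = -34.86, north 59.3 cos 216° = -47.97
Leg 4 (308°, 6.2 km): east 6.2 sin 308° = -4.89, north 6.2 cos 308° = 3.82
Summing: -95.71 km east, -20.17 km north → (-95.71, -20.17).

(-95.71, -20.17)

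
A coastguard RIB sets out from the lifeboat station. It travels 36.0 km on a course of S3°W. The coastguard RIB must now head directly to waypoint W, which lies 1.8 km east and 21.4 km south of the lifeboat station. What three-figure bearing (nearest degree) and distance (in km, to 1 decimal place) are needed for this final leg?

Leg 1 (S3°W, 36.0 km): east 36.0 sin 183° = -1.88, north 36.0 cos 183° = -35.95
Current position: (-1.88, -35.95). Target: (1.8, -21.4). Remaining: Δeast = 3.68, Δnorth = 14.55.
Bearing = atan2(3.68, 14.55) mod 360° = 14.21°; distance = √((3.68)² + (14.55)²) = 15.010 km.

014°, 15.0 km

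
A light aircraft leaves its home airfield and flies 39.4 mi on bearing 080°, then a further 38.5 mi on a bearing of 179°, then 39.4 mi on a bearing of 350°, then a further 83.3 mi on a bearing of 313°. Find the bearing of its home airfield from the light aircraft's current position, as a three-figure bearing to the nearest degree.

156°

Leg 1 (080°, 39.4 mi): east 39.4 sin 80° = 38.80, north 39.4 cos 80° = 6.84
Leg 2 (179°, 38.5 mi): east 38.5 sin 179° = 0.67, north 38.5 cos 179° = -38.49
Leg 3 (350°, 39.4 mi): east 39.4 sin 350° = -6.84, north 39.4 cos 350° = 38.80
Leg 4 (313°, 83.3 mi): east 83.3 sin 313° = -60.92, north 83.3 cos 313° = 56.81
Net displacement: -28.29 east, 63.96 north. Direction back to start is (28.29, -63.96): bearing = atan2(28.29, -63.96) mod 360° = 156.14° ≈ 156°.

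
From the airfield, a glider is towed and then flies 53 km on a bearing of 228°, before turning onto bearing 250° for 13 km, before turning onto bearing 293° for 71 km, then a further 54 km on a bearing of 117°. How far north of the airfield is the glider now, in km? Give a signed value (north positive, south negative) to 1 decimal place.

-36.7 km

Leg 1 (228°, 53 km): east 53 sin 228° = -39.39, north 53 cos 228° = -35.46
Leg 2 (250°, 13 km): east 13 sin 250° = -12.22, north 13 cos 250° = -4.45
Leg 3 (293°, 71 km): east 71 sin 293° = -65.36, north 71 cos 293° = 27.74
Leg 4 (117°, 54 km): east 54 sin 117° = 48.11, north 54 cos 117° = -24.52
Net north component: -36.68 km.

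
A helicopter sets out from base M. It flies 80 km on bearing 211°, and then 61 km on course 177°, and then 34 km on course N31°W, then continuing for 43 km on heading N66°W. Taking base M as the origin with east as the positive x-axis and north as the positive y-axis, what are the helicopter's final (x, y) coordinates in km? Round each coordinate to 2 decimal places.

Leg 1 (211°, 80 km): east 80 sin 211° = -41.20, north 80 cos 211° = -68.57
Leg 2 (177°, 61 km): east 61 sin 177° = 3.19, north 61 cos 177° = -60.92
Leg 3 (N31°W, 34 km): east 34 sin 329° = -17.51, north 34 cos 329° = 29.14
Leg 4 (N66°W, 43 km): east 43 sin 294° = -39.28, north 43 cos 294° = 17.49
Summing: -94.80 km east, -82.86 km north → (-94.80, -82.86).

(-94.80, -82.86)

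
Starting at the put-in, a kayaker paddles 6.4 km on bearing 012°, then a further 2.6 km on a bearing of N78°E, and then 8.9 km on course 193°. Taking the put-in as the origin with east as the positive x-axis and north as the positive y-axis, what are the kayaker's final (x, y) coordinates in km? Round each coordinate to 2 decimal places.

(1.87, -1.87)

Leg 1 (012°, 6.4 km): east 6.4 sin 12° = 1.33, north 6.4 cos 12° = 6.26
Leg 2 (N78°E, 2.6 km): east 2.6 sin 78° = 2.54, north 2.6 cos 78° = 0.54
Leg 3 (193°, 8.9 km): east 8.9 sin 193° = -2.00, north 8.9 cos 193° = -8.67
Summing: 1.87 km east, -1.87 km north → (1.87, -1.87).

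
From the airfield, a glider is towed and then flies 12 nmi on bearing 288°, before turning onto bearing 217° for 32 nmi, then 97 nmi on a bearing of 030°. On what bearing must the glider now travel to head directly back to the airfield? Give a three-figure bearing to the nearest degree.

196°

Leg 1 (288°, 12 nmi): east 12 sin 288° = -11.41, north 12 cos 288° = 3.71
Leg 2 (217°, 32 nmi): east 32 sin 217° = -19.26, north 32 cos 217° = -25.56
Leg 3 (030°, 97 nmi): east 97 sin 30° = 48.50, north 97 cos 30° = 84.00
Net displacement: 17.83 east, 62.16 north. Direction back to start is (-17.83, -62.16): bearing = atan2(-17.83, -62.16) mod 360° = 196.01° ≈ 196°.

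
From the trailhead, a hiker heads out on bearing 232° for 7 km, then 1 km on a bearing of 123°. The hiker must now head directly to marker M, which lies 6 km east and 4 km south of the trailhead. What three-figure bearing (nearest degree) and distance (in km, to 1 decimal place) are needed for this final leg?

085°, 10.7 km

Leg 1 (232°, 7 km): east 7 sin 232° = -5.52, north 7 cos 232° = -4.31
Leg 2 (123°, 1 km): east 1 sin 123° = 0.84, north 1 cos 123° = -0.54
Current position: (-4.68, -4.85). Target: (6, -4). Remaining: Δeast = 10.68, Δnorth = 0.85.
Bearing = atan2(10.68, 0.85) mod 360° = 85.43°; distance = √((10.68)² + (0.85)²) = 10.712 km.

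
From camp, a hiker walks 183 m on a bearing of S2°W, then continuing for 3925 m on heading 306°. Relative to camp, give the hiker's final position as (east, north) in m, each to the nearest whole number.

Leg 1 (S2°W, 183 m): east 183 sin 182° = -6.39, north 183 cos 182° = -182.89
Leg 2 (306°, 3925 m): east 3925 sin 306° = -3175.39, north 3925 cos 306° = 2307.06
Summing: -3181.78 m east, 2124.17 m north → (-3182, 2124).

(-3182, 2124)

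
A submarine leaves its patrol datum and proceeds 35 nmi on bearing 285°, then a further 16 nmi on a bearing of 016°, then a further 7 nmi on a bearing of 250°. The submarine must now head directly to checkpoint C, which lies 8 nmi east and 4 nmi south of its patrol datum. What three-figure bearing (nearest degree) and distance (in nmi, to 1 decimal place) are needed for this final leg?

121°, 51.1 nmi

Leg 1 (285°, 35 nmi): east 35 sin 285° = -33.81, north 35 cos 285° = 9.06
Leg 2 (016°, 16 nmi): east 16 sin 16° = 4.41, north 16 cos 16° = 15.38
Leg 3 (250°, 7 nmi): east 7 sin 250° = -6.58, north 7 cos 250° = -2.39
Current position: (-35.98, 22.04). Target: (8, -4). Remaining: Δeast = 43.98, Δnorth = -26.04.
Bearing = atan2(43.98, -26.04) mod 360° = 120.64°; distance = √((43.98)² + (-26.04)²) = 51.109 nmi.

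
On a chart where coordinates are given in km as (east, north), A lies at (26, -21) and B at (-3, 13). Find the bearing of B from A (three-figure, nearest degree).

320°

Δeast = -3 − 26 = -29.00; Δnorth = 13 − -21 = 34.00.
Bearing = atan2(Δeast, Δnorth) mod 360° = 319.54° ≈ 320°.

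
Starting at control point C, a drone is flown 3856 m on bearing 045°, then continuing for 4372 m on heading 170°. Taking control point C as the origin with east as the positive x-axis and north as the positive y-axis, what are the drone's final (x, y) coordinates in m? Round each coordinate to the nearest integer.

(3486, -1579)

Leg 1 (045°, 3856 m): east 3856 sin 45° = 2726.60, north 3856 cos 45° = 2726.60
Leg 2 (170°, 4372 m): east 4372 sin 170° = 759.19, north 4372 cos 170° = -4305.58
Summing: 3485.79 m east, -1578.98 m north → (3486, -1579).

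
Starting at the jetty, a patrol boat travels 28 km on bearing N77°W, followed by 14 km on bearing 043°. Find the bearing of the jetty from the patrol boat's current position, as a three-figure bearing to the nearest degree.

Leg 1 (N77°W, 28 km): east 28 sin 283° = -27.28, north 28 cos 283° = 6.30
Leg 2 (043°, 14 km): east 14 sin 43° = 9.55, north 14 cos 43° = 10.24
Net displacement: -17.73 east, 16.54 north. Direction back to start is (17.73, -16.54): bearing = atan2(17.73, -16.54) mod 360° = 133.00° ≈ 133°.

133°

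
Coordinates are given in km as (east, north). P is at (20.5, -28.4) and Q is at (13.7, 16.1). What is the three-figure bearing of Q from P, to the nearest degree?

351°

Δeast = 13.7 − 20.5 = -6.80; Δnorth = 16.1 − -28.4 = 44.50.
Bearing = atan2(Δeast, Δnorth) mod 360° = 351.31° ≈ 351°.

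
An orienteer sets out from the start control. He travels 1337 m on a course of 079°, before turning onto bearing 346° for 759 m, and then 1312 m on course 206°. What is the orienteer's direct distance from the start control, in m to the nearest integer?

585 m

Leg 1 (079°, 1337 m): east 1337 sin 79° = 1312.44, north 1337 cos 79° = 255.11
Leg 2 (346°, 759 m): east 759 sin 346° = -183.62, north 759 cos 346° = 736.45
Leg 3 (206°, 1312 m): east 1312 sin 206° = -575.14, north 1312 cos 206° = -1179.22
Net: 553.67 east, -187.65 north. Distance = √((553.67)² + (-187.65)²) = 584.609 m.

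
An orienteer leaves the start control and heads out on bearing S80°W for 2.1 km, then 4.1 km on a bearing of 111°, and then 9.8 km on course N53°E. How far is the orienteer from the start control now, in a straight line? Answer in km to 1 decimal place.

10.4 km

Leg 1 (S80°W, 2.1 km): east 2.1 sin 260° = -2.07, north 2.1 cos 260° = -0.36
Leg 2 (111°, 4.1 km): east 4.1 sin 111° = 3.83, north 4.1 cos 111° = -1.47
Leg 3 (N53°E, 9.8 km): east 9.8 sin 53° = 7.83, north 9.8 cos 53° = 5.90
Net: 9.59 east, 4.06 north. Distance = √((9.59)² + (4.06)²) = 10.412 km.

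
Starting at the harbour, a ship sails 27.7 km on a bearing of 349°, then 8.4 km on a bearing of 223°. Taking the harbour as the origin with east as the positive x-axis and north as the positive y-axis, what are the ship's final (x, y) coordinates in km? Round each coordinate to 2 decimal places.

(-11.01, 21.05)

Leg 1 (349°, 27.7 km): east 27.7 sin 349° = -5.29, north 27.7 cos 349° = 27.19
Leg 2 (223°, 8.4 km): east 8.4 sin 223° = -5.73, north 8.4 cos 223° = -6.14
Summing: -11.01 km east, 21.05 km north → (-11.01, 21.05).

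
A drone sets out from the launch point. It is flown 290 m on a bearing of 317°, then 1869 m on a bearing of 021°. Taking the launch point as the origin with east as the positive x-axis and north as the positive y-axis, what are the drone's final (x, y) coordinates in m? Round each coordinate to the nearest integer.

(472, 1957)

Leg 1 (317°, 290 m): east 290 sin 317° = -197.78, north 290 cos 317° = 212.09
Leg 2 (021°, 1869 m): east 1869 sin 21° = 669.79, north 1869 cos 21° = 1744.86
Summing: 472.01 m east, 1956.95 m north → (472, 1957).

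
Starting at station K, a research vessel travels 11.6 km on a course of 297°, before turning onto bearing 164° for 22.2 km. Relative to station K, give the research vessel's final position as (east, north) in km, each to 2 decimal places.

(-4.22, -16.07)

Leg 1 (297°, 11.6 km): east 11.6 sin 297° = -10.34, north 11.6 cos 297° = 5.27
Leg 2 (164°, 22.2 km): east 22.2 sin 164° = 6.12, north 22.2 cos 164° = -21.34
Summing: -4.22 km east, -16.07 km north → (-4.22, -16.07).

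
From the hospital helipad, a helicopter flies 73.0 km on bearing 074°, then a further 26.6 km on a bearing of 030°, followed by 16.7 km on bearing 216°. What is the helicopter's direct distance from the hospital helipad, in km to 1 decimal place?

Leg 1 (074°, 73.0 km): east 73.0 sin 74° = 70.17, north 73.0 cos 74° = 20.12
Leg 2 (030°, 26.6 km): east 26.6 sin 30° = 13.30, north 26.6 cos 30° = 23.04
Leg 3 (216°, 16.7 km): east 16.7 sin 216° = -9.82, north 16.7 cos 216° = -13.51
Net: 73.66 east, 29.65 north. Distance = √((73.66)² + (29.65)²) = 79.399 km.

79.4 km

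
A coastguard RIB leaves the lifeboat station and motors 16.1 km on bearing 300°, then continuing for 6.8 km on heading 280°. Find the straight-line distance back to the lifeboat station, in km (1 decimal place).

22.6 km

Leg 1 (300°, 16.1 km): east 16.1 sin 300° = -13.94, north 16.1 cos 300° = 8.05
Leg 2 (280°, 6.8 km): east 6.8 sin 280° = -6.70, north 6.8 cos 280° = 1.18
Net: -20.64 east, 9.23 north. Distance = √((-20.64)² + (9.23)²) = 22.610 km.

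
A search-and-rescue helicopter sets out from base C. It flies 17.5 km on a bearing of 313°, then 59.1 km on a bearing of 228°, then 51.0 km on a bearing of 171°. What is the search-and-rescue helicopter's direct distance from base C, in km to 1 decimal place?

92.0 km

Leg 1 (313°, 17.5 km): east 17.5 sin 313° = -12.80, north 17.5 cos 313° = 11.93
Leg 2 (228°, 59.1 km): east 59.1 sin 228° = -43.92, north 59.1 cos 228° = -39.55
Leg 3 (171°, 51.0 km): east 51.0 sin 171° = 7.98, north 51.0 cos 171° = -50.37
Net: -48.74 east, -77.98 north. Distance = √((-48.74)² + (-77.98)²) = 91.962 km.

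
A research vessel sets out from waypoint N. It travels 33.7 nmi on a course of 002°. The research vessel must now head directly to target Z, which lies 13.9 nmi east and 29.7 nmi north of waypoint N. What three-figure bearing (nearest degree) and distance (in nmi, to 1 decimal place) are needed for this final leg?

107°, 13.3 nmi

Leg 1 (002°, 33.7 nmi): east 33.7 sin 2° = 1.18, north 33.7 cos 2° = 33.68
Current position: (1.18, 33.68). Target: (13.9, 29.7). Remaining: Δeast = 12.72, Δnorth = -3.98.
Bearing = atan2(12.72, -3.98) mod 360° = 107.37°; distance = √((12.72)² + (-3.98)²) = 13.332 nmi.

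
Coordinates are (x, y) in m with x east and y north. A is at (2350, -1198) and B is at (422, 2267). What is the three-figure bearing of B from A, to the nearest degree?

331°

Δeast = 422 − 2350 = -1928.00; Δnorth = 2267 − -1198 = 3465.00.
Bearing = atan2(Δeast, Δnorth) mod 360° = 330.91° ≈ 331°.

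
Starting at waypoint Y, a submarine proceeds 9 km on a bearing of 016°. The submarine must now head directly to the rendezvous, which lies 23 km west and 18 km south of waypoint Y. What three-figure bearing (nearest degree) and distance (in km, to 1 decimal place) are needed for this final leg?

Leg 1 (016°, 9 km): east 9 sin 16° = 2.48, north 9 cos 16° = 8.65
Current position: (2.48, 8.65). Target: (-23, -18). Remaining: Δeast = -25.48, Δnorth = -26.65.
Bearing = atan2(-25.48, -26.65) mod 360° = 223.71°; distance = √((-25.48)² + (-26.65)²) = 36.872 km.

224°, 36.9 km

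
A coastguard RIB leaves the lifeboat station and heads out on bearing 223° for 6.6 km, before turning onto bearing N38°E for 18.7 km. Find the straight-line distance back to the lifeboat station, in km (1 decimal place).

12.1 km

Leg 1 (223°, 6.6 km): east 6.6 sin 223° = -4.50, north 6.6 cos 223° = -4.83
Leg 2 (N38°E, 18.7 km): east 18.7 sin 38° = 11.51, north 18.7 cos 38° = 14.74
Net: 7.01 east, 9.91 north. Distance = √((7.01)² + (9.91)²) = 12.139 km.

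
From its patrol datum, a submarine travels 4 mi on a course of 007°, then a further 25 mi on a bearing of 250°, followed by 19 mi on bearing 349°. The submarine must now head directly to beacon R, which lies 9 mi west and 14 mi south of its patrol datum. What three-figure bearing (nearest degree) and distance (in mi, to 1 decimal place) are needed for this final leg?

148°, 33.1 mi

Leg 1 (007°, 4 mi): east 4 sin 7° = 0.49, north 4 cos 7° = 3.97
Leg 2 (250°, 25 mi): east 25 sin 250° = -23.49, north 25 cos 250° = -8.55
Leg 3 (349°, 19 mi): east 19 sin 349° = -3.63, north 19 cos 349° = 18.65
Current position: (-26.63, 14.07). Target: (-9, -14). Remaining: Δeast = 17.63, Δnorth = -28.07.
Bearing = atan2(17.63, -28.07) mod 360° = 147.87°; distance = √((17.63)² + (-28.07)²) = 33.148 mi.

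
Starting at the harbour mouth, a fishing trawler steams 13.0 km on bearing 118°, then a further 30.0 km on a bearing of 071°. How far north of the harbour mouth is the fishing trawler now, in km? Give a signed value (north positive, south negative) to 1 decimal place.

Leg 1 (118°, 13.0 km): east 13.0 sin 118° = 11.48, north 13.0 cos 118° = -6.10
Leg 2 (071°, 30.0 km): east 30.0 sin 71° = 28.37, north 30.0 cos 71° = 9.77
Net north component: 3.66 km.

3.7 km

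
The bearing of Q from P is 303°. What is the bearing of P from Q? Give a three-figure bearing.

123°

Back-bearing = 303° − 180° = 123°.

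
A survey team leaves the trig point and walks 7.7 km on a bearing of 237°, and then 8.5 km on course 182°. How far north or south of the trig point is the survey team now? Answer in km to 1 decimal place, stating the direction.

12.7 km south

Leg 1 (237°, 7.7 km): east 7.7 sin 237° = -6.46, north 7.7 cos 237° = -4.19
Leg 2 (182°, 8.5 km): east 8.5 sin 182° = -0.30, north 8.5 cos 182° = -8.49
Net north component: -12.69 km.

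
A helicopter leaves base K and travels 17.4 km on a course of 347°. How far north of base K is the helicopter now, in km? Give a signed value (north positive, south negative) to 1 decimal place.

17.0 km

Leg 1 (347°, 17.4 km): east 17.4 sin 347° = -3.91, north 17.4 cos 347° = 16.95
Net north component: 16.95 km.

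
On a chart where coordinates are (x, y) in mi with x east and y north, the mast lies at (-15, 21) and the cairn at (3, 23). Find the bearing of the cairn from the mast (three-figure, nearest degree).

084°

Δeast = 3 − -15 = 18.00; Δnorth = 23 − 21 = 2.00.
Bearing = atan2(Δeast, Δnorth) mod 360° = 83.66° ≈ 084°.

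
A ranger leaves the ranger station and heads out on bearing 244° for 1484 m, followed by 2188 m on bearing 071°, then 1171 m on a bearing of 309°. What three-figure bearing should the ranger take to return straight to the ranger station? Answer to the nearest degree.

Leg 1 (244°, 1484 m): east 1484 sin 244° = -1333.81, north 1484 cos 244° = -650.54
Leg 2 (071°, 2188 m): east 2188 sin 71° = 2068.79, north 2188 cos 71° = 712.34
Leg 3 (309°, 1171 m): east 1171 sin 309° = -910.04, north 1171 cos 309° = 736.93
Net displacement: -175.05 east, 798.73 north. Direction back to start is (175.05, -798.73): bearing = atan2(175.05, -798.73) mod 360° = 167.64° ≈ 168°.

168°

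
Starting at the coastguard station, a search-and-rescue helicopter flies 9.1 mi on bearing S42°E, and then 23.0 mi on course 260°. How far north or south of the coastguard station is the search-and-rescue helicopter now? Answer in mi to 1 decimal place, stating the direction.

10.8 mi south

Leg 1 (S42°E, 9.1 mi): east 9.1 sin 138° = 6.09, north 9.1 cos 138° = -6.76
Leg 2 (260°, 23.0 mi): east 23.0 sin 260° = -22.65, north 23.0 cos 260° = -3.99
Net north component: -10.76 mi.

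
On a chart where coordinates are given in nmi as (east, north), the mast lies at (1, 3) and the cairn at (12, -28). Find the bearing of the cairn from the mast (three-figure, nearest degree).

160°

Δeast = 12 − 1 = 11.00; Δnorth = -28 − 3 = -31.00.
Bearing = atan2(Δeast, Δnorth) mod 360° = 160.46° ≈ 160°.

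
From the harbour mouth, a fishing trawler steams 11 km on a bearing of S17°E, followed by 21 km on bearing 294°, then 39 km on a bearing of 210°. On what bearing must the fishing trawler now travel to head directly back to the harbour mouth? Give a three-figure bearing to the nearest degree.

045°

Leg 1 (S17°E, 11 km): east 11 sin 163° = 3.22, north 11 cos 163° = -10.52
Leg 2 (294°, 21 km): east 21 sin 294° = -19.18, north 21 cos 294° = 8.54
Leg 3 (210°, 39 km): east 39 sin 210° = -19.50, north 39 cos 210° = -33.77
Net displacement: -35.47 east, -35.75 north. Direction back to start is (35.47, 35.75): bearing = atan2(35.47, 35.75) mod 360° = 44.77° ≈ 045°.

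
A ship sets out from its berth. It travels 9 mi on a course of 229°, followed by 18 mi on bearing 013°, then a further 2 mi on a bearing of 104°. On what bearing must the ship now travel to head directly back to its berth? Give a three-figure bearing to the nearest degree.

176°

Leg 1 (229°, 9 mi): east 9 sin 229° = -6.79, north 9 cos 229° = -5.90
Leg 2 (013°, 18 mi): east 18 sin 13° = 4.05, north 18 cos 13° = 17.54
Leg 3 (104°, 2 mi): east 2 sin 104° = 1.94, north 2 cos 104° = -0.48
Net displacement: -0.80 east, 11.15 north. Direction back to start is (0.80, -11.15): bearing = atan2(0.80, -11.15) mod 360° = 175.88° ≈ 176°.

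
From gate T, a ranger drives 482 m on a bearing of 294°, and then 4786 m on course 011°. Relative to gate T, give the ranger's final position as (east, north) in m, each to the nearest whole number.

Leg 1 (294°, 482 m): east 482 sin 294° = -440.33, north 482 cos 294° = 196.05
Leg 2 (011°, 4786 m): east 4786 sin 11° = 913.21, north 4786 cos 11° = 4698.07
Summing: 472.88 m east, 4894.11 m north → (473, 4894).

(473, 4894)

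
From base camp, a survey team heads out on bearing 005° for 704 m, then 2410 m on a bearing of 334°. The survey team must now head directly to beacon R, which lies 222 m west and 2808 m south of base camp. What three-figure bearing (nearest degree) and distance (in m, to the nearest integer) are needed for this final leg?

Leg 1 (005°, 704 m): east 704 sin 5° = 61.36, north 704 cos 5° = 701.32
Leg 2 (334°, 2410 m): east 2410 sin 334° = -1056.47, north 2410 cos 334° = 2166.09
Current position: (-995.12, 2867.41). Target: (-222, -2808). Remaining: Δeast = 773.12, Δnorth = -5675.41.
Bearing = atan2(773.12, -5675.41) mod 360° = 172.24°; distance = √((773.12)² + (-5675.41)²) = 5727.830 m.

172°, 5728 m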